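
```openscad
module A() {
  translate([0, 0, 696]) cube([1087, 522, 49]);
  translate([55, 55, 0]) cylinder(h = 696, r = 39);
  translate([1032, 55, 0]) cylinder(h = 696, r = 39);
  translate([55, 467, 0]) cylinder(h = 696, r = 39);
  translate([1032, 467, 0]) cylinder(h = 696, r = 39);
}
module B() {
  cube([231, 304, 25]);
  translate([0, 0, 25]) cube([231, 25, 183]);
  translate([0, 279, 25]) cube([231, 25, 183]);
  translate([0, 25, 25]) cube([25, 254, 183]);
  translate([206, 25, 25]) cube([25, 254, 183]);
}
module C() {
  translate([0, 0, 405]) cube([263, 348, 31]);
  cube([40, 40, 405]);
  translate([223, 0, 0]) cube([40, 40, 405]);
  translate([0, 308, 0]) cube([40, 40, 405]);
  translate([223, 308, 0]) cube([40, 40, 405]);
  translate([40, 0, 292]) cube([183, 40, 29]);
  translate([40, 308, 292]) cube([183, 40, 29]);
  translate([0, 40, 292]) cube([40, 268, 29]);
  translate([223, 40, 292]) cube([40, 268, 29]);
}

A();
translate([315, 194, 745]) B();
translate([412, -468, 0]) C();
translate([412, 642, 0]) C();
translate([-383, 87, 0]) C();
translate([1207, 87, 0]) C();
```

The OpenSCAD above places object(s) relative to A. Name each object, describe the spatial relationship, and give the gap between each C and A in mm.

Each stool's nearest face is 120 mm from the table's bounding box.

A is a table. B is an open box. C is a stool. The open box is on top of the table. Four stools sit around the table at the −y, +y, −x, +x sides. The gap between each stool and the table is 120 mm.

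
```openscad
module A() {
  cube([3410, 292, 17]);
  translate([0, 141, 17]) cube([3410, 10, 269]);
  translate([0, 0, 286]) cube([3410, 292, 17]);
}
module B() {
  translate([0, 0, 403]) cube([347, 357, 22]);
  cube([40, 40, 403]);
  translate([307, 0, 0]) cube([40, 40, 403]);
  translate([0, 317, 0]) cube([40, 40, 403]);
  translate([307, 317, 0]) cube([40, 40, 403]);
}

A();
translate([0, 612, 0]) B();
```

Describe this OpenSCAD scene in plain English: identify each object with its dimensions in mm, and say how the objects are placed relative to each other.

A is an I-beam lying along x, 3410 mm long. Overall section height 303 mm. Two flanges 292 mm wide (y) and 17 mm thick, one on the floor and one at the top; a web 10 mm thick runs between them, centred on the flange width.

B is a four-legged stool. The seat is a 347×357×22 mm slab whose top surface is at z = 425 mm; four square legs, each 40×40 mm in cross-section, run from the floor (z = 0) to the underside of the seat, each flush with a corner of the seat.

The stool is on the floor beside the I-beam on its +y side.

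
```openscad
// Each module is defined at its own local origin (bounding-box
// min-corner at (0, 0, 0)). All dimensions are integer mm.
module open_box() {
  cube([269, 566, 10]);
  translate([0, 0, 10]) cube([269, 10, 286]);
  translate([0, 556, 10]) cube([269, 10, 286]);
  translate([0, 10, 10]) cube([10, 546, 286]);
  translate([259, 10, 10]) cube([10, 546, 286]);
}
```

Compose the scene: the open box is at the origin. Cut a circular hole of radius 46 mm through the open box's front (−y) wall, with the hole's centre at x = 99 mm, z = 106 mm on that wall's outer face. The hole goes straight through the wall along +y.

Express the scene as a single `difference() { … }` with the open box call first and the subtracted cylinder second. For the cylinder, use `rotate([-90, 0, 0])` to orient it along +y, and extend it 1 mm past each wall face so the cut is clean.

difference() {
  open_box();
  translate([99, -1, 106]) rotate([-90, 0, 0]) cylinder(h = 12, r = 46);
}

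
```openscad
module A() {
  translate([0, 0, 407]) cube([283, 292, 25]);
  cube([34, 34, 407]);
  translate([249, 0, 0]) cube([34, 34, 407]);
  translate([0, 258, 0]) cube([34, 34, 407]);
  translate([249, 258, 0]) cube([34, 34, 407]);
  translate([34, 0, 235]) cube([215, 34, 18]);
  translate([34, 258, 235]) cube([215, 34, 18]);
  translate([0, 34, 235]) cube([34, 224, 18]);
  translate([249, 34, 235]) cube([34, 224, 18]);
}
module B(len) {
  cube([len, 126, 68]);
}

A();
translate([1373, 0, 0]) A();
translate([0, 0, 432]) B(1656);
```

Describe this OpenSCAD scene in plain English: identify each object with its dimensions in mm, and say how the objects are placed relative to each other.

A is a simple wooden stool: a rectangular seat 283 mm (x) by 292 mm (y), 25 mm thick, top face at z = 432 mm, on four square legs, each 34×34 mm in cross-section. The legs rest on z = 0, each flush with a corner of the seat. Four stretchers, 34 mm wide and 18 mm tall, connect adjacent legs with their undersides at z = 235 mm, each running between the inner faces of the legs it joins and aligned with the legs' outer faces on the other axis.

B is a rectangular beam 1656 mm long (x), 126 mm deep (y), 68 mm thick (z).

The beam spans the tops of two stools placed 1090 mm apart, resting at z = 432 mm.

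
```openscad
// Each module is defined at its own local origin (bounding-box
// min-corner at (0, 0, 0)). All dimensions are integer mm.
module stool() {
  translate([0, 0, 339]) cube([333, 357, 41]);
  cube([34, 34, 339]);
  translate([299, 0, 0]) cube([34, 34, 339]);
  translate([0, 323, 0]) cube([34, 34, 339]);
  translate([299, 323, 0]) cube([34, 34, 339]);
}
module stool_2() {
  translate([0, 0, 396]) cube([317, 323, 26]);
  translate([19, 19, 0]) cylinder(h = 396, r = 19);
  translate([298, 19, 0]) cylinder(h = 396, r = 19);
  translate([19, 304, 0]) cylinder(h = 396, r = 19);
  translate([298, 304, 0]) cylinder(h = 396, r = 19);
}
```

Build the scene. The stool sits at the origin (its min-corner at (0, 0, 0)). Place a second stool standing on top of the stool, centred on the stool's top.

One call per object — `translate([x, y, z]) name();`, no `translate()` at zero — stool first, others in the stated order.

stool();
translate([8, 17, 380]) stool_2();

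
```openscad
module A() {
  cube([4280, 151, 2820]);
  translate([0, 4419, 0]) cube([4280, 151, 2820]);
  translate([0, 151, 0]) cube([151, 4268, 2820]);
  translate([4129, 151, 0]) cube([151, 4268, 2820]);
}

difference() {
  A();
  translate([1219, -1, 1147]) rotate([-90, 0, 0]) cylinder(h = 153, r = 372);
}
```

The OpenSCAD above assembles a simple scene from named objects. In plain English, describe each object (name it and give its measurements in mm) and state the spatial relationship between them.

A is a box-shaped house frame (walls only): outside footprint 4280×4570 mm, wall height 2820 mm, wall thickness 151 mm. The two y-facing walls run the full x-width; the two x-facing walls fit between the inner faces of the y-facing walls.

The house frame has a circular hole of radius 372 mm through its front wall, centred at (x = 1219, z = 1147).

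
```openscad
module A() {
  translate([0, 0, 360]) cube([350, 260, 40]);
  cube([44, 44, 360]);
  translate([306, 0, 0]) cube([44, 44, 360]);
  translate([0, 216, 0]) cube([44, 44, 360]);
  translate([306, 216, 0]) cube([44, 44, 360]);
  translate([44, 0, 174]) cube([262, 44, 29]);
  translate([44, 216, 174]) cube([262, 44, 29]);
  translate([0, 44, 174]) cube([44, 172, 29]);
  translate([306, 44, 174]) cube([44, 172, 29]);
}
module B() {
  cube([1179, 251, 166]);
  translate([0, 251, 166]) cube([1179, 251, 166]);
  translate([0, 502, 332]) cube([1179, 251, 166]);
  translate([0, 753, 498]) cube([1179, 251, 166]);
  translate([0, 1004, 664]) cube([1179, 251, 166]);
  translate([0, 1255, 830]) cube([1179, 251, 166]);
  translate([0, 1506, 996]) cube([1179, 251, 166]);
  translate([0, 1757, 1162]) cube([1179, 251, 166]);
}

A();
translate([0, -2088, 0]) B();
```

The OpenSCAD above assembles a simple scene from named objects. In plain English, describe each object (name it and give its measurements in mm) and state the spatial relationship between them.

A is a four-legged stool. The seat is 350×260 mm, 40 mm thick, top at z = 400 mm. It stands on four square legs, each 44×44 mm in cross-section, from z = 0 to the seat underside, each flush with a corner of the seat. Four stretchers, 44 mm wide and 29 mm tall, connect adjacent legs with their undersides at z = 174 mm, each running between the inner faces of the legs it joins and aligned with the legs' outer faces on the other axis.

B is a run of 8 identical solid stair steps. Each tread is 1179×251 mm and each step block is 166 mm high. Step 1 rests on the floor; step k is offset from step 1 by (k−1)×251 mm in y and (k−1)×166 mm in z.

The staircase is on the floor beside the stool on its −y side.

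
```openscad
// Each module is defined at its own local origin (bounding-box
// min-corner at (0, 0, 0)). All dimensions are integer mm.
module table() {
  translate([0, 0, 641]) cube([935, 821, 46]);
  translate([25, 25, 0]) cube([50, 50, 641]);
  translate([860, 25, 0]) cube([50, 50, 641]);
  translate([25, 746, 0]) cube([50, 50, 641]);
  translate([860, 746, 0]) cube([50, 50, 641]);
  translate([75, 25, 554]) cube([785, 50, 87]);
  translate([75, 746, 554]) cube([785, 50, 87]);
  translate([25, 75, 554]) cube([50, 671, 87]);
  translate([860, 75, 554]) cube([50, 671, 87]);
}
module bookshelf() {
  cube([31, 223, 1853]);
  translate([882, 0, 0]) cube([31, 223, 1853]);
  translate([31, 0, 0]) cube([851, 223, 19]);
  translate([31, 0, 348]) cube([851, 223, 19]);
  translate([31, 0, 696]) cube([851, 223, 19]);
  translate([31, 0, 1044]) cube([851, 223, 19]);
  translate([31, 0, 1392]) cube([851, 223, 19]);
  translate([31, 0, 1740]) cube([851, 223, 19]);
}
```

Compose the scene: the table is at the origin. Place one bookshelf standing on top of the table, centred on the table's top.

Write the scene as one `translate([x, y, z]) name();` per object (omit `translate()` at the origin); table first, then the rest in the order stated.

table();
translate([11, 299, 687]) bookshelf();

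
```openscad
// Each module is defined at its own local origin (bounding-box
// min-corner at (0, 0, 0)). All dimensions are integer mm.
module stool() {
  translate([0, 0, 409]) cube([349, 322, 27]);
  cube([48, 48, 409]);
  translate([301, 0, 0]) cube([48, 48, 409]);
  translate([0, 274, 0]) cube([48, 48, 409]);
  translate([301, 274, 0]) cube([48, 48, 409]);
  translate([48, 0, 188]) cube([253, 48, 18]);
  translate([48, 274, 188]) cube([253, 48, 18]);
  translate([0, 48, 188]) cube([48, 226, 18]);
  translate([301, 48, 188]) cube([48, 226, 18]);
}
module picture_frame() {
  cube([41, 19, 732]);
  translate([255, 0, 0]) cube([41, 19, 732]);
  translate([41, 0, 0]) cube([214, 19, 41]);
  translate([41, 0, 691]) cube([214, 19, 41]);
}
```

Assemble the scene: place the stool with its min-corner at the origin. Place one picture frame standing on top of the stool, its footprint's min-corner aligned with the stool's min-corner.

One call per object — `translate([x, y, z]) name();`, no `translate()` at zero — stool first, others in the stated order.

stool();
translate([0, 0, 436]) picture_frame();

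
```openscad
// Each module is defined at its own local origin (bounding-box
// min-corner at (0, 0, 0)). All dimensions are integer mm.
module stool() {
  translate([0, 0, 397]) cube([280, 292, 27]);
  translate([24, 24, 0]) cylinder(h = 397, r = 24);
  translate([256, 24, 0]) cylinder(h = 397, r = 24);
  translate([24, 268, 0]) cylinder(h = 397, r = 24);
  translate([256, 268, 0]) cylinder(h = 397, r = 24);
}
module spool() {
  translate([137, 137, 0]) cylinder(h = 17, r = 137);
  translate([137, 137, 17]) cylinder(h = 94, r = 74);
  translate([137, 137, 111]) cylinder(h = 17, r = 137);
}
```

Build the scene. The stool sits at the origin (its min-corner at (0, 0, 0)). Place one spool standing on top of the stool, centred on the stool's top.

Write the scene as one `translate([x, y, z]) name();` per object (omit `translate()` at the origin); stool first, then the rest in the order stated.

stool();
translate([3, 9, 424]) spool();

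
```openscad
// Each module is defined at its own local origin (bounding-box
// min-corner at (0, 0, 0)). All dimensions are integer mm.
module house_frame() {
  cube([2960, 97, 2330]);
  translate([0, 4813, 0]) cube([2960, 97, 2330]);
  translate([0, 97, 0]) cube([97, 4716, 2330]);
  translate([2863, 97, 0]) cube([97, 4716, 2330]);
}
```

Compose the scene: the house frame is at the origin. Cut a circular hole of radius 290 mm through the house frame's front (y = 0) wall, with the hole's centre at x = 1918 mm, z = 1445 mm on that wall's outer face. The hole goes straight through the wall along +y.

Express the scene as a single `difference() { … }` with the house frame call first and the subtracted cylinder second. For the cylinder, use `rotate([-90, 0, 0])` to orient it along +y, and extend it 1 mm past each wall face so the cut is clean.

difference() {
  house_frame();
  translate([1918, -1, 1445]) rotate([-90, 0, 0]) cylinder(h = 99, r = 290);
}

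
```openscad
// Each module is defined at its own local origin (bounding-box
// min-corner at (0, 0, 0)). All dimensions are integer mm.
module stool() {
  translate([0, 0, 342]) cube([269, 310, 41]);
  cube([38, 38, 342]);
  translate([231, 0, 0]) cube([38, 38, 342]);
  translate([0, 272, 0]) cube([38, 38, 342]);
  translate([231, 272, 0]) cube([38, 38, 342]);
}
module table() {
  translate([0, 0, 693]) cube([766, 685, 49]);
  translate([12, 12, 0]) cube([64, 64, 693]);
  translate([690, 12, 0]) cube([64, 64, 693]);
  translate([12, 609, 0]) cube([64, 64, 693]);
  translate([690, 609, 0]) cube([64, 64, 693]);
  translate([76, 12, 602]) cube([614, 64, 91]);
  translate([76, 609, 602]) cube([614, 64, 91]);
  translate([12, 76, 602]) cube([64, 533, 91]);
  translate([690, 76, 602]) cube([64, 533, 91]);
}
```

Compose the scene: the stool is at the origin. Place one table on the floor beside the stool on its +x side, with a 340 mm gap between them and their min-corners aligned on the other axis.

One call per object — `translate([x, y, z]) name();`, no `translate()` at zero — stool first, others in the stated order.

stool();
translate([609, 0, 0]) table();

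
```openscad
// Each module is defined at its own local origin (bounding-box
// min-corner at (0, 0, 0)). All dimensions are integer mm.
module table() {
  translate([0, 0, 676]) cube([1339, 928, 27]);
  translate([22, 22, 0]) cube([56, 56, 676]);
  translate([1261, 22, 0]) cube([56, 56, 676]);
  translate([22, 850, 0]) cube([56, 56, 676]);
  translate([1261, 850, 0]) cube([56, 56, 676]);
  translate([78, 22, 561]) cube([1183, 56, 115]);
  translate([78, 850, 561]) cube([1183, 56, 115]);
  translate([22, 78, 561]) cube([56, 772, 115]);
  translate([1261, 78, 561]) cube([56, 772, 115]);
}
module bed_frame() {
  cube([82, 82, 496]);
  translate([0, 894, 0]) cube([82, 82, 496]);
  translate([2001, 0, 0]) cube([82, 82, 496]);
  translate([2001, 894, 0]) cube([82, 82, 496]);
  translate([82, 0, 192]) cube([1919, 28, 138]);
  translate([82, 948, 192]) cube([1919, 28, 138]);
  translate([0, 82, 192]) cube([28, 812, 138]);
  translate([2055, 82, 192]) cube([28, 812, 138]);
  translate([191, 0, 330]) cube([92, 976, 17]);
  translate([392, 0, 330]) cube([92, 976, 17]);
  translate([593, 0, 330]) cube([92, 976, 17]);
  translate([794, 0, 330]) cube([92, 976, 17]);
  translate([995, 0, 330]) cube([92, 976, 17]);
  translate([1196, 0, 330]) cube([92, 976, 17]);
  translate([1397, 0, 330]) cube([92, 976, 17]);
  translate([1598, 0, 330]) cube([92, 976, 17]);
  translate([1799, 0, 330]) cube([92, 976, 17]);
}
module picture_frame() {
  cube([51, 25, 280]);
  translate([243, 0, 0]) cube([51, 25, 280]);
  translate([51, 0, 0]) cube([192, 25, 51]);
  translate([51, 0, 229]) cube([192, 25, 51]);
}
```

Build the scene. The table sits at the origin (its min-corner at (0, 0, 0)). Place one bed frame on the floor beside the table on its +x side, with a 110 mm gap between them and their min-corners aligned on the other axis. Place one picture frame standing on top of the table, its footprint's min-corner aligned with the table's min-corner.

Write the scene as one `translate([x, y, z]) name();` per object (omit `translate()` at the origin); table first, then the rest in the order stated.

table();
translate([1449, 0, 0]) bed_frame();
translate([0, 0, 703]) picture_frame();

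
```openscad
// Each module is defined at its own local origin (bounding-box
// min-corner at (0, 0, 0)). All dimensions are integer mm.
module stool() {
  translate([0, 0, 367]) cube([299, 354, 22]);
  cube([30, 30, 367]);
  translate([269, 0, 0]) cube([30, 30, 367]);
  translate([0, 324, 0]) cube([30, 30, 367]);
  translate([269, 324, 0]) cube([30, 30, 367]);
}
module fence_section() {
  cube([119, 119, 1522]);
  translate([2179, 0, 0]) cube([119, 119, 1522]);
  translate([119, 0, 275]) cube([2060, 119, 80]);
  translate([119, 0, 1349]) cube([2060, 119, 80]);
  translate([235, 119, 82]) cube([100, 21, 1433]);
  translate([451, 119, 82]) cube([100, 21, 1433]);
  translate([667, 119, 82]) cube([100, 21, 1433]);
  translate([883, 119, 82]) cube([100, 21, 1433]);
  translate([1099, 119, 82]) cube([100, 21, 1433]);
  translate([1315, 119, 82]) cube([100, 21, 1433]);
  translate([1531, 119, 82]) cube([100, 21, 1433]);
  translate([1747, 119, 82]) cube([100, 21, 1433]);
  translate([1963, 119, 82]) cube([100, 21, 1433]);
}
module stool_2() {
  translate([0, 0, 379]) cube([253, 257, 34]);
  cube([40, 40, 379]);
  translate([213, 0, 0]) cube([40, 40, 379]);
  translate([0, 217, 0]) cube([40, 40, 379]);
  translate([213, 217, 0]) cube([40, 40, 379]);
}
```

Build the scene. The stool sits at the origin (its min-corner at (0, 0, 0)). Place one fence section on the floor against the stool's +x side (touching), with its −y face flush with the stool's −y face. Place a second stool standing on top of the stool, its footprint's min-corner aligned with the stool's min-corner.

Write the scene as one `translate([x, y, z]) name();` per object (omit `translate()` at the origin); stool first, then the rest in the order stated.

stool();
translate([299, 0, 0]) fence_section();
translate([0, 0, 389]) stool_2();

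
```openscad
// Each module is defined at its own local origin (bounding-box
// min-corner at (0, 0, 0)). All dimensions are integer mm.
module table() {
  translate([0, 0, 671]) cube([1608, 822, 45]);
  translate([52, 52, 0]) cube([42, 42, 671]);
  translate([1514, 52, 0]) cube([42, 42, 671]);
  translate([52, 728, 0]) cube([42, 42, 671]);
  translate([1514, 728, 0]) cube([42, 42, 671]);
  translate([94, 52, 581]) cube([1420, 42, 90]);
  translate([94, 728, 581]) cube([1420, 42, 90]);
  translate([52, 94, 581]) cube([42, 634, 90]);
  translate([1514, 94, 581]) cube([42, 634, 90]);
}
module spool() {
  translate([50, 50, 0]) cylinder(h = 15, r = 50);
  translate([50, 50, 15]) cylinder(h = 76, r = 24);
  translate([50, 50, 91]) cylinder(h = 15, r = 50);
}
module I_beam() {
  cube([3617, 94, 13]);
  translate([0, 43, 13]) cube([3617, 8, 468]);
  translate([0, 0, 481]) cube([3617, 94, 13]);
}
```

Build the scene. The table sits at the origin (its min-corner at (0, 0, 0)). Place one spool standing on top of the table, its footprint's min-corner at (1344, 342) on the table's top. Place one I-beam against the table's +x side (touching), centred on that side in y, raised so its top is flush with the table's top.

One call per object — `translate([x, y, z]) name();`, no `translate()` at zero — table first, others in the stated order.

table();
translate([1344, 342, 716]) spool();
translate([1608, 364, 222]) I_beam();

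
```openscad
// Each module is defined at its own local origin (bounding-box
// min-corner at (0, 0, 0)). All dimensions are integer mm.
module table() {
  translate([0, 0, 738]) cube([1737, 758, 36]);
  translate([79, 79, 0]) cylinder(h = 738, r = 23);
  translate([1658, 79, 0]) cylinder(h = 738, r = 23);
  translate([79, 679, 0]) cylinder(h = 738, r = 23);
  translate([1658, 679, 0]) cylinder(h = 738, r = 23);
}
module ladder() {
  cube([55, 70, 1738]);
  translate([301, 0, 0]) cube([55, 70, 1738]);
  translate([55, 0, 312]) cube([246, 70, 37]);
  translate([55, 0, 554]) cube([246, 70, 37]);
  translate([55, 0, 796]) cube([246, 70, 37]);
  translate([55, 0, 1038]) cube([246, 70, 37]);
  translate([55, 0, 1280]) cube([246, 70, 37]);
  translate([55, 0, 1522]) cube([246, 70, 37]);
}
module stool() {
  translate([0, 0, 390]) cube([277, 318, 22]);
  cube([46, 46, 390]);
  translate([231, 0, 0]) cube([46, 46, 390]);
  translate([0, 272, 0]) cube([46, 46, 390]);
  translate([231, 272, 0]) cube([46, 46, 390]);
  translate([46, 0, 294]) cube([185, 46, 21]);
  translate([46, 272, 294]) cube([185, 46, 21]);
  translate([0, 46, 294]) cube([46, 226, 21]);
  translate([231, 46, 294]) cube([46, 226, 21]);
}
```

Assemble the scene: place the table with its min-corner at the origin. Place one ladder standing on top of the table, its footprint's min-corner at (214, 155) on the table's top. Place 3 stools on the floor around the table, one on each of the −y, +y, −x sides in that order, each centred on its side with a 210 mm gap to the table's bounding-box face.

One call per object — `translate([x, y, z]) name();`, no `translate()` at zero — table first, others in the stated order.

table();
translate([214, 155, 774]) ladder();
translate([730, -528, 0]) stool();
translate([730, 968, 0]) stool();
translate([-487, 220, 0]) stool();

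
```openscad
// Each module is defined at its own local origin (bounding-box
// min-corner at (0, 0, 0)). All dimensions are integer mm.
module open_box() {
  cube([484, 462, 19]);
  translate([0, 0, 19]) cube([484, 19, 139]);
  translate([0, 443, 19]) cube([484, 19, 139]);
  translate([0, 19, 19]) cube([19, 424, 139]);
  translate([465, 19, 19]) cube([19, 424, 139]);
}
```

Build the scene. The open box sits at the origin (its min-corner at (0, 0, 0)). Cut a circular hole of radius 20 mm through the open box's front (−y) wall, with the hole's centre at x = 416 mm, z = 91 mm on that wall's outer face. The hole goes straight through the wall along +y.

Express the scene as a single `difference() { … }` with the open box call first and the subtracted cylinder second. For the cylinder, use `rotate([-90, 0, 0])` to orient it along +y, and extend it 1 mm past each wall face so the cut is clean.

difference() {
  open_box();
  translate([416, -1, 91]) rotate([-90, 0, 0]) cylinder(h = 21, r = 20);
}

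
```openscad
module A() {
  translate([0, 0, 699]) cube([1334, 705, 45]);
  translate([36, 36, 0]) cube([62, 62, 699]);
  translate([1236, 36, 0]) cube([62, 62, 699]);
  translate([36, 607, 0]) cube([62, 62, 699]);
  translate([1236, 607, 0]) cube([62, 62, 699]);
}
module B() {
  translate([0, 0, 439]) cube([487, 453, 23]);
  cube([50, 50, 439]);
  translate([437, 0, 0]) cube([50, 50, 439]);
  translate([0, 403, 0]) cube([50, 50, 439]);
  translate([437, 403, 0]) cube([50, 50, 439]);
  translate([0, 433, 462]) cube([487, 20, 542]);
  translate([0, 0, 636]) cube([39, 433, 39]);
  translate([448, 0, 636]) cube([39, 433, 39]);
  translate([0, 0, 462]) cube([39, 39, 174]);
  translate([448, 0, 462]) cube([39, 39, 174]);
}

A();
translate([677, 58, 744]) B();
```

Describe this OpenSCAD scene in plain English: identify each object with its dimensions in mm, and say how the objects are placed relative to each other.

A is a rectangular dining table. The top is 1334×705×45 mm with its upper surface at z = 744 mm. It stands on four 62×62 mm square legs, each inset 36 mm from the nearest pair of top edges, running from the floor to the underside of the top.

B is a chair. The seat is a 487×453×23 mm slab with its top at z = 462 mm, on four 50×50 mm corner legs (flush with the seat edges, standing on z = 0). A flat backrest 20 mm thick, 542 mm tall, spans the full seat width and rises from the seat top along its +y edge, rear face flush with the rear of the seat. Two armrests of 39×39 mm section run along each side from the seat's front edge to the front of the backrest, top faces 213 mm above the seat top and outer faces flush with the seat's x-edges; a 39×39 mm post under the front of each armrest stands on the seat at the front corner.

The chair is on top of the table.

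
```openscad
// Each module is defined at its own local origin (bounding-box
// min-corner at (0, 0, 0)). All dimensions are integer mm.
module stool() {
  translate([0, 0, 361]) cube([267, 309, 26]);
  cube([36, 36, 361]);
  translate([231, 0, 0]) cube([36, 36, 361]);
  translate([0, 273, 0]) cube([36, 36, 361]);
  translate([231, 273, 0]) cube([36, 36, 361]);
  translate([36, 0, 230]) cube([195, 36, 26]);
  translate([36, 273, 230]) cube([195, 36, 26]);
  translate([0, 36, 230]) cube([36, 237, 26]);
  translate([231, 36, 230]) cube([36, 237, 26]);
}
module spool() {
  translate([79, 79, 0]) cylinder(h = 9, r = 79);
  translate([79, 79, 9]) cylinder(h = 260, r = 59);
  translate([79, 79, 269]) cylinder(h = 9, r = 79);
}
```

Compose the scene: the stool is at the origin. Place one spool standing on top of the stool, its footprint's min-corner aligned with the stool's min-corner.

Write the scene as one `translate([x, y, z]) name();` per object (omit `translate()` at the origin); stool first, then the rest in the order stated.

stool();
translate([0, 0, 387]) spool();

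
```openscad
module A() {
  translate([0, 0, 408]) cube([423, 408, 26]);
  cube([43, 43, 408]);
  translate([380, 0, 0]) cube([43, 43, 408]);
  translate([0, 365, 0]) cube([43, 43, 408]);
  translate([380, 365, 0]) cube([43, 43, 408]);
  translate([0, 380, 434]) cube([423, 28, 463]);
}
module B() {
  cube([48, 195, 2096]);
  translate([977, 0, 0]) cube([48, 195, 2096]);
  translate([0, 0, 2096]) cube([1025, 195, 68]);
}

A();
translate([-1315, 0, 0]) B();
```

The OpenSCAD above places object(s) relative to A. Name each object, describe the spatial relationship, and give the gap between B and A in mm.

The door frame's nearest face is 290 mm from the chair's −x face.

A is a chair. B is a door frame. The door frame is on the floor beside the chair on its −x side. The gap between the door frame and the chair is 290 mm.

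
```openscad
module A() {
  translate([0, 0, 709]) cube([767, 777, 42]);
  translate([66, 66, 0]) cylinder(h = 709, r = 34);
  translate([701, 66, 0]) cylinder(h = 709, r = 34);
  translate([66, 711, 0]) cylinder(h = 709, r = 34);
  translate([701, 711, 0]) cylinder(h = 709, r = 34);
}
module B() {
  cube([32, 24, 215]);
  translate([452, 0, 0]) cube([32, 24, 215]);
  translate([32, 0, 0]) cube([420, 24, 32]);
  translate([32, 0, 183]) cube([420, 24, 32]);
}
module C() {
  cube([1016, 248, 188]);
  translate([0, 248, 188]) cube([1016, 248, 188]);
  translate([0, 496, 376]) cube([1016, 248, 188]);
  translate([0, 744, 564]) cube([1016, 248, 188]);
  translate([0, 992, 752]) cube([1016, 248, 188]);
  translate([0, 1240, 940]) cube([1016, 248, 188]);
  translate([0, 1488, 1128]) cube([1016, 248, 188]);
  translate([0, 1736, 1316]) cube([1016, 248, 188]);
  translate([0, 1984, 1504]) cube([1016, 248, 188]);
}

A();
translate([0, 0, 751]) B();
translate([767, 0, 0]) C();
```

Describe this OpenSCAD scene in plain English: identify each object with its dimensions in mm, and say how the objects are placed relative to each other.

A is a table with a 767×777 mm rectangular top, 42 mm thick, top surface at z = 751 mm, supported by four round legs of 68 mm diameter, each leg's bounding box inset 32 mm from the nearest pair of top edges, running from the floor.

B is a rectangular picture frame lying in the x–z plane (depth along y). The opening is 420 mm wide (x) by 151 mm tall (z), surrounded by a border 32 mm wide on all four sides. The frame is 24 mm deep and is made of two full-height vertical stiles with two horizontal rails fitted between them.

C is a straight staircase of 9 solid steps. Each step is 1016 mm wide (x), 248 mm deep (y, the going) and 188 mm tall (the rise). The first step rests on the floor; each subsequent step sits one going further in +y and one rise higher in +z, directly behind and above the previous step with no overlap.

The picture frame is on top of the table. The staircase is against the table's +x side, with their −y faces flush.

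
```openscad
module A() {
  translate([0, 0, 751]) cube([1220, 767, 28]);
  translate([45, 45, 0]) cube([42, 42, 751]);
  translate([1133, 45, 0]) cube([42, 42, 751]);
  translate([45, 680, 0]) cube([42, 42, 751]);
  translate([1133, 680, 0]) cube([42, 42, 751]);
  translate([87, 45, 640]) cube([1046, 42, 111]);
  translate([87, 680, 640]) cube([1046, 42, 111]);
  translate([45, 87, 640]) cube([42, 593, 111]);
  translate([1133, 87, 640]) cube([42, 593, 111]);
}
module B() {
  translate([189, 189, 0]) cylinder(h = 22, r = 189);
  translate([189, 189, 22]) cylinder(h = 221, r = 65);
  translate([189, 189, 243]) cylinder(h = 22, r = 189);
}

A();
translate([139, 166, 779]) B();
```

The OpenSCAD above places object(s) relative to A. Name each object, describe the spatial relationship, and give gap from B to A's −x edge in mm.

A is a table. B is a spool. The spool is on top of the table. The gap from the spool to the table's −x edge is 139 mm.

The spool's min-x is at 139; the table's min-x is 0; gap = 139 mm.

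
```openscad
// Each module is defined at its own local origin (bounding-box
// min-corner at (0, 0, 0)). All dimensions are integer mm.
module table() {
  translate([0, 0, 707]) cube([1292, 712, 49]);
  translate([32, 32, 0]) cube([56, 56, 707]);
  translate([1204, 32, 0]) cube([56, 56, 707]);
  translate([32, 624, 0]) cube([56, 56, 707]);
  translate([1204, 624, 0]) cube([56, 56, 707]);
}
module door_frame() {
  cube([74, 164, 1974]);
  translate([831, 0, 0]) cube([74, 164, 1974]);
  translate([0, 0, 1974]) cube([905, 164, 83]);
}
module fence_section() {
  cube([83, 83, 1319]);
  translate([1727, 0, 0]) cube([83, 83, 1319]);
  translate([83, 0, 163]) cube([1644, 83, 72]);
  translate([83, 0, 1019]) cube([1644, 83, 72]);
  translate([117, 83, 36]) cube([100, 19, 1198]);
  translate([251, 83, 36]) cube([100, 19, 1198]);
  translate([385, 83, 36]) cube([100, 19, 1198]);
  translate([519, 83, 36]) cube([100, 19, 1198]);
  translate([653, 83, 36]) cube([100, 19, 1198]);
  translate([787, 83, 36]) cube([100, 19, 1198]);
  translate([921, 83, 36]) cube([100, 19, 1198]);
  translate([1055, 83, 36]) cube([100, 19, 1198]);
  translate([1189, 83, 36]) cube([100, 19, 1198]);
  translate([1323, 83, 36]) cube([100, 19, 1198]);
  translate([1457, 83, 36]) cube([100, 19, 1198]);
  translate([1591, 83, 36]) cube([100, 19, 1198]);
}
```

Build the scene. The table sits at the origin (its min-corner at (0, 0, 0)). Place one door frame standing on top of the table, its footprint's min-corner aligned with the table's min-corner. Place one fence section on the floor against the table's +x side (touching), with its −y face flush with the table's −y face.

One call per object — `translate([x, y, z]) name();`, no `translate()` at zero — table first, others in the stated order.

table();
translate([0, 0, 756]) door_frame();
translate([1292, 0, 0]) fence_section();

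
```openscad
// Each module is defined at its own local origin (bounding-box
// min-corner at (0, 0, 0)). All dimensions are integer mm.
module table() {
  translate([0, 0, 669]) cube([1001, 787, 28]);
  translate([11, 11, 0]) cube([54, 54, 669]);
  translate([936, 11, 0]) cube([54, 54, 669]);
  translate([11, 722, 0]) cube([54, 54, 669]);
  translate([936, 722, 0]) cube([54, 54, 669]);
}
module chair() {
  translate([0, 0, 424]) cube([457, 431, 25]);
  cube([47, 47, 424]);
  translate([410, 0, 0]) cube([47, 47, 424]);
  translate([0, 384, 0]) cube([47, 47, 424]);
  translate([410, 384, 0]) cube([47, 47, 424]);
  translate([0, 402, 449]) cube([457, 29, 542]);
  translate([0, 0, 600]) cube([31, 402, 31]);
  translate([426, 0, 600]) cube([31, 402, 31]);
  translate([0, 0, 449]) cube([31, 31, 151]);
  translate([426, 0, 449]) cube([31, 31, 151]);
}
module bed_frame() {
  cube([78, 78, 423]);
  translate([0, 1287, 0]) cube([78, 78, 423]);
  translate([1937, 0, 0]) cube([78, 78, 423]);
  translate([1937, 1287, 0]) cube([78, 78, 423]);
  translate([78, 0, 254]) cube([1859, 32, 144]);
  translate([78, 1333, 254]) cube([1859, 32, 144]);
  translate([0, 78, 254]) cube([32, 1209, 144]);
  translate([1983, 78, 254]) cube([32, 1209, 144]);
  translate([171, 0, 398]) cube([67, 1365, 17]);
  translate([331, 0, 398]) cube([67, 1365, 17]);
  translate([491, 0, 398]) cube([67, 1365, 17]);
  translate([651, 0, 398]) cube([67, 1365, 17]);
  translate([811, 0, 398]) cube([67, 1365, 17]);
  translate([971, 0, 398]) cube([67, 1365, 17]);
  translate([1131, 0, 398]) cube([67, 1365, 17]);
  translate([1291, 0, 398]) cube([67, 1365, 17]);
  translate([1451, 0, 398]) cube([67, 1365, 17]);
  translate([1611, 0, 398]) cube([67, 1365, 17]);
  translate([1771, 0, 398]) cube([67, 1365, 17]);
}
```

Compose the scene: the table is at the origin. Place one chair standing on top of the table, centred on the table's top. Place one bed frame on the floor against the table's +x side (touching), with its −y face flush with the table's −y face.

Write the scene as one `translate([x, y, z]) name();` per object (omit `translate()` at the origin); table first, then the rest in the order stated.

table();
translate([272, 178, 697]) chair();
translate([1001, 0, 0]) bed_frame();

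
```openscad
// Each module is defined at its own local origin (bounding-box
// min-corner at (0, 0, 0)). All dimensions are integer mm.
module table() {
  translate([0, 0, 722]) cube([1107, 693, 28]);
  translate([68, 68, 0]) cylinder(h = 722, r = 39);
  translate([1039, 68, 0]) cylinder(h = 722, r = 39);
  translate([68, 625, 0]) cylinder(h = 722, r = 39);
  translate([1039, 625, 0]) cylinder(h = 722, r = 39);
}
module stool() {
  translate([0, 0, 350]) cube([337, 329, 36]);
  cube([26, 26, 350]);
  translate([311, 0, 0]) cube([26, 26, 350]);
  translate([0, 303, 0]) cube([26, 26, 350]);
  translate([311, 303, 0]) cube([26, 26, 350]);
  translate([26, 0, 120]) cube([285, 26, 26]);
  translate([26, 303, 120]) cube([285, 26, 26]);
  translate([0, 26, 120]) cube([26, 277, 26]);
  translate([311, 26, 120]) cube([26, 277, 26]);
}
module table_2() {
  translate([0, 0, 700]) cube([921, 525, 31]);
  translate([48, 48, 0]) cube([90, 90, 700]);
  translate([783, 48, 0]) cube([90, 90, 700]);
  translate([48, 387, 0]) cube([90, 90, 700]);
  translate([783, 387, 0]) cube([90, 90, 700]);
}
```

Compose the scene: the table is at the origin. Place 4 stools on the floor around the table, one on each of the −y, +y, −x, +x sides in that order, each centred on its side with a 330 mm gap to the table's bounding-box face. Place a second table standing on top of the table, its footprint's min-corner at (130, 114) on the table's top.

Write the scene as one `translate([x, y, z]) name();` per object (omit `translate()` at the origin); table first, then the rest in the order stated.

table();
translate([385, -659, 0]) stool();
translate([385, 1023, 0]) stool();
translate([-667, 182, 0]) stool();
translate([1437, 182, 0]) stool();
translate([130, 114, 750]) table_2();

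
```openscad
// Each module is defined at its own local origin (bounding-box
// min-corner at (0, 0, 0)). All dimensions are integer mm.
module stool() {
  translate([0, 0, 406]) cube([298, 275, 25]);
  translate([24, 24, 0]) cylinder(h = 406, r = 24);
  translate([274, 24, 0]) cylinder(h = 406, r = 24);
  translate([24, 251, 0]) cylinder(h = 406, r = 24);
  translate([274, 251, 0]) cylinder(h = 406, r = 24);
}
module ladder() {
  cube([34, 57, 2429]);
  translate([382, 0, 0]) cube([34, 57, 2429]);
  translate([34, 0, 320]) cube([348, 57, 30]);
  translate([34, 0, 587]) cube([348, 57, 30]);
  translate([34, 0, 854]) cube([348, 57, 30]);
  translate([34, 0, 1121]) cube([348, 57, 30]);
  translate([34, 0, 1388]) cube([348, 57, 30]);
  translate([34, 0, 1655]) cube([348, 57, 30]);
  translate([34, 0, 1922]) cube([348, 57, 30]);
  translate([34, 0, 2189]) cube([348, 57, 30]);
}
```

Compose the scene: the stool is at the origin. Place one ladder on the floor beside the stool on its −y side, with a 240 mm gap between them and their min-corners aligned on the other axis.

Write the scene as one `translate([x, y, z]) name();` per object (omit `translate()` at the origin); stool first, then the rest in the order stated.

stool();
translate([0, -297, 0]) ladder();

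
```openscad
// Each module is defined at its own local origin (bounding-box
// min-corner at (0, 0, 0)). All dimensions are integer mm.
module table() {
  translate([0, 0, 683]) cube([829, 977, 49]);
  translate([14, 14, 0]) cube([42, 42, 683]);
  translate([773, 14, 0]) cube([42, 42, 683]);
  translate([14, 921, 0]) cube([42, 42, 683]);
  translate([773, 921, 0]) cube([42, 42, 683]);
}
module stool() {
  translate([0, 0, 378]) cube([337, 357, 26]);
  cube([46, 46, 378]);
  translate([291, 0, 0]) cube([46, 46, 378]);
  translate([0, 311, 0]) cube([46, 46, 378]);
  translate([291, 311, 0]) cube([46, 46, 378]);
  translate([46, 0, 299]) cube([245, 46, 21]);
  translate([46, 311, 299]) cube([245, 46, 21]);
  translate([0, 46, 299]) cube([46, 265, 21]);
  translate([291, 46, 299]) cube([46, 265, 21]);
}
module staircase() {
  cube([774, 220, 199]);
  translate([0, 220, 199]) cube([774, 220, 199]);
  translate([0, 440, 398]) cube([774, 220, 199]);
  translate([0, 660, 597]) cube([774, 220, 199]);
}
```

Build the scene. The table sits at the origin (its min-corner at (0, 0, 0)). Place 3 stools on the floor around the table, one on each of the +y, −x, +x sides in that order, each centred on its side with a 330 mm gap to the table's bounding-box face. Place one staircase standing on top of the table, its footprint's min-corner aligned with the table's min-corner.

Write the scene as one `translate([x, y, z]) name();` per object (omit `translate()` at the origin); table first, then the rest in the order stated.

table();
translate([246, 1307, 0]) stool();
translate([-667, 310, 0]) stool();
translate([1159, 310, 0]) stool();
translate([0, 0, 732]) staircase();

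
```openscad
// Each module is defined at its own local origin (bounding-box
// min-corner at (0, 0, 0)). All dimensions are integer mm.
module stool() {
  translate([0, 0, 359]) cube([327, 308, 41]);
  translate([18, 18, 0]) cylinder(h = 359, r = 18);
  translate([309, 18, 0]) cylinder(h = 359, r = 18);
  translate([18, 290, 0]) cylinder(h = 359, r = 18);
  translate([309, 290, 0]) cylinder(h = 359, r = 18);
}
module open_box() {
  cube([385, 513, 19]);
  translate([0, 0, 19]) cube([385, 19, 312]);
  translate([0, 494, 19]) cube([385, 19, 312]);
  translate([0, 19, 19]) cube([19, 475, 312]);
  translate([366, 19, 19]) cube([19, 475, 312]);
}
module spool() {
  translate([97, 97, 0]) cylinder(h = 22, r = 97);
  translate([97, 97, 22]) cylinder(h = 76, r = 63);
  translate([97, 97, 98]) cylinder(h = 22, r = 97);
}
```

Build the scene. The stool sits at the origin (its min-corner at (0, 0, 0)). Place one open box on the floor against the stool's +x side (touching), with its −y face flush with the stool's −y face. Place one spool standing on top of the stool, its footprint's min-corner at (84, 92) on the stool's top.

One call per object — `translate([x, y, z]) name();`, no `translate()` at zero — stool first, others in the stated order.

stool();
translate([327, 0, 0]) open_box();
translate([84, 92, 400]) spool();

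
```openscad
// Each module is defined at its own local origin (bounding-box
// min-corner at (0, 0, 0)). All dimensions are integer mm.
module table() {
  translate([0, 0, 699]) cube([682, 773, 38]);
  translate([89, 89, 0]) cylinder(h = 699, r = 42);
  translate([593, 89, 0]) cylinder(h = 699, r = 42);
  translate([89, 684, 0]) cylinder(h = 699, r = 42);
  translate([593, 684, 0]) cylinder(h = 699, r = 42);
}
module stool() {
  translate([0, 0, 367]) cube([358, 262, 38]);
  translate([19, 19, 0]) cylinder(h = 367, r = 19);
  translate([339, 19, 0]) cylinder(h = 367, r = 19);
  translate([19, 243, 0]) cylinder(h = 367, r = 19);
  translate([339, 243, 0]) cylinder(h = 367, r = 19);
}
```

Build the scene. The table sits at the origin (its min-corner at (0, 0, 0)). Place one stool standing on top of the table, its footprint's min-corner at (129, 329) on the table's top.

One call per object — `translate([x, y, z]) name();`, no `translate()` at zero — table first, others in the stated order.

table();
translate([129, 329, 737]) stool();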